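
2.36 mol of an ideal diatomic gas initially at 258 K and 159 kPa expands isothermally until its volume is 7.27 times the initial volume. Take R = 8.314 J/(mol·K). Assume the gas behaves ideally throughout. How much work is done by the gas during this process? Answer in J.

10000 J

V₁ = nRT₁/P₁ = 2.36×8.314×258/159 = 31.8 L.
Isothermal: T stays 258 K; PV = const ⇒ V₂ = 231 L, P₂ = 21.9 kPa.
W = nRT ln(V₂/V₁) = 2.36×8.314×258×ln(7.27) = 10000 J.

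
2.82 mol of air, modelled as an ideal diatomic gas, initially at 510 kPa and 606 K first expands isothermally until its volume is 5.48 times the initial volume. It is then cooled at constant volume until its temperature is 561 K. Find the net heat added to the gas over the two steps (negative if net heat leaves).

21500 J

V₁ = nRT₁/P₁ = 2.82×8.314×606/510 = 27.9 L.
Step 1 — Isothermal: T stays 606 K; PV = const ⇒ V₂ = 153 L, P₂ = 93.1 kPa.
ΔU = 0 (ideal gas, T constant).
W = nRT ln(V₂/V₁) = 2.82×8.314×606×ln(5.48) = 24200 J.
Q = ΔU + W = 24200 J.
State after step 1: P = 93.1 kPa, V = 153 L, T = 606 K.
Step 2 — Isochoric: V stays 153 L; P/T = const ⇒ T₂ = 561 K, P₂ = 86.2 kPa.
W = 0 (no volume change).
ΔU = nCvΔT = 2.82×20.8×(561−606) = -2640 J.
Q = ΔU = -2640 J.
Net over both steps: W = 24200 J, Q = 21500 J, ΔU = -2640 J.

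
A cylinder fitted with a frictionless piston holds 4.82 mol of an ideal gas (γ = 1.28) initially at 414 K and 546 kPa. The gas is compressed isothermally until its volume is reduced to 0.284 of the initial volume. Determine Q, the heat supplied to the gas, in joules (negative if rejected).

-20900 J

V₁ = nRT₁/P₁ = 4.82×8.314×414/546 = 30.4 L.
Isothermal: T stays 414 K; PV = const ⇒ V₂ = 8.63 L, P₂ = 1920 kPa.
ΔU = 0 (ideal gas, T constant).
W = nRT ln(V₂/V₁) = 4.82×8.314×414×ln(0.284) = -20900 J.
Q = ΔU + W = -20900 J.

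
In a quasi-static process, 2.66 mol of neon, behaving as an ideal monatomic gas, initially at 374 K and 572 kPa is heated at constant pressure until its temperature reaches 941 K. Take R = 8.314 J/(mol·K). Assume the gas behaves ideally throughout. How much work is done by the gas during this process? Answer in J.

V₁ = nRT₁/P₁ = 2.66×8.314×374/572 = 14.5 L.
Isobaric: P stays 572 kPa; V/T = const ⇒ T₂ = 941 K, V₂ = 36.4 L.
W = PΔV = 572×(36.4−14.5) kPa·L = 12500 J.

12500 J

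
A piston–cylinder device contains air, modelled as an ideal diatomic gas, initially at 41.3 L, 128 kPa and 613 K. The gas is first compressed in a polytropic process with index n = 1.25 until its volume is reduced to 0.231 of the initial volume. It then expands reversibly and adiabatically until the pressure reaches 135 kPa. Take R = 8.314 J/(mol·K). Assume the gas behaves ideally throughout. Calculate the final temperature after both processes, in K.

n = P₁V₁/(RT₁) = 128×41.3/(8.314×613) = 1.04 mol.
Step 1 — Polytropic n=1.25: T₂ = T₁(V₁/V₂)^(n−1) = 613×(4.33)^0.25 = 884 K; P₂ = P₁(V₁/V₂)^n = 799 kPa.
W = (P₁V₁−P₂V₂)/(n−1) = (128×41.3−799×9.54)/0.25 = -9360 J.
ΔU = nCvΔT = 1.04×20.8×(884−613) = 5850 J.
Q = ΔU + W = -3510 J.
State after step 1: P = 799 kPa, V = 9.54 L, T = 884 K.
Step 2 — Adiabatic: T₂/T₁ = (P₂/P₁)^((γ−1)/γ) ⇒ T₂ = 884×(0.169)^0.286 = 532 K; V₂ = 34.0 L.
ΔU = nCvΔT = 1.04×20.8×(532−884) = -7590 J.
Q = 0 for an adiabatic process, so W = −ΔU = 7590 J.
Net over both steps: W = -1760 J, Q = -3510 J, ΔU = -1750 J.

532 K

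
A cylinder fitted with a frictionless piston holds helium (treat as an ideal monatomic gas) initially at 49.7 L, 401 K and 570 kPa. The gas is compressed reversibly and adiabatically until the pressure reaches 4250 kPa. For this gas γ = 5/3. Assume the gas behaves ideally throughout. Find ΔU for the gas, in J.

n = P₁V₁/(RT₁) = 570×49.7/(8.314×401) = 8.50 mol.
Adiabatic: T₂/T₁ = (P₂/P₁)^((γ−1)/γ) ⇒ T₂ = 401×(7.46)^0.400 = 896 K; V₂ = 14.9 L.
For an ideal gas ΔU = nCvΔT with Cv = (3/2)R = 12.5 J/(mol·K).
ΔU = 8.50×12.5×(896−401) = 52400 J.

52400 J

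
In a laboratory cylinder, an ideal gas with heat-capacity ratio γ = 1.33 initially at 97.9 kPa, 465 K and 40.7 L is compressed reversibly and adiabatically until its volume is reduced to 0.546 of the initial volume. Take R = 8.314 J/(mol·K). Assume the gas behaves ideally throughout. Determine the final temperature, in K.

568 K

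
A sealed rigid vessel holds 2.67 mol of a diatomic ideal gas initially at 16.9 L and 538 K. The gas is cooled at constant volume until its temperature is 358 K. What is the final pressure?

470 kPa

P₁ = nRT₁/V₁ = 2.67×8.314×538/16.9 = 707 kPa.
Isochoric: V stays 16.9 L; P/T = const ⇒ T₂ = 358 K, P₂ = 470 kPa.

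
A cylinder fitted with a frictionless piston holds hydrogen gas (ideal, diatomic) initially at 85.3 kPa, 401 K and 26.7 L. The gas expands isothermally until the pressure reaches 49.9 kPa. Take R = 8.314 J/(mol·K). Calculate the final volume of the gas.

45.6 L

Isothermal: T stays 401 K; PV = const ⇒ V₂ = 45.6 L, P₂ = 49.9 kPa.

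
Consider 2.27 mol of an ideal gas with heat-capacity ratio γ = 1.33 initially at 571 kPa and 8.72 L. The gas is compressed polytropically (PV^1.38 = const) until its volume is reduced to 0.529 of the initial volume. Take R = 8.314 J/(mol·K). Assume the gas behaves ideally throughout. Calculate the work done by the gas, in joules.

T₁ = P₁V₁/(nR) = 571×8.72/(2.27×8.314) = 264 K.
Polytropic n=1.38: T₂ = T₁(V₁/V₂)^(n−1) = 264×(1.89)^0.38 = 336 K; P₂ = P₁(V₁/V₂)^n = 1370 kPa.
W = (P₁V₁−P₂V₂)/(n−1) = (571×8.72−1370×4.61)/0.38 = -3590 J.

-3590 J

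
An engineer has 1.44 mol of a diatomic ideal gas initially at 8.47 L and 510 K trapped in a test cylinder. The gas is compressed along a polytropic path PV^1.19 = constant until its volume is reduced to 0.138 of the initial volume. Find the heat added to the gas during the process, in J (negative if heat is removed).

-7710 J

P₁ = nRT₁/V₁ = 1.44×8.314×510/8.47 = 721 kPa.
Polytropic n=1.19: T₂ = T₁(V₁/V₂)^(n−1) = 510×(7.25)^0.19 = 743 K; P₂ = P₁(V₁/V₂)^n = 7610 kPa.
W = (P₁V₁−P₂V₂)/(n−1) = (721×8.47−7610×1.17)/0.19 = -14700 J.
ΔU = nCvΔT = 1.44×20.8×(743−510) = 6970 J.
Q = ΔU + W = -7710 J.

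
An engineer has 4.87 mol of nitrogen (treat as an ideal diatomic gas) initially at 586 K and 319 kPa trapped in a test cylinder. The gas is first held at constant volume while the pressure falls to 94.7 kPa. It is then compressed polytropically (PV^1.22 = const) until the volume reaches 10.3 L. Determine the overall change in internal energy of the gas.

V₁ = nRT₁/P₁ = 4.87×8.314×586/319 = 74.4 L.
Step 1 — Isochoric: V stays 74.4 L; P/T = const ⇒ T₂ = 174 K, P₂ = 94.7 kPa.
W = 0 (no volume change).
ΔU = nCvΔT = 4.87×20.8×(174−586) = -41700 J.
Q = ΔU = -41700 J.
State after step 1: P = 94.7 kPa, V = 74.4 L, T = 174 K.
Step 2 — Polytropic n=1.22: T₂ = T₁(V₁/V₂)^(n−1) = 174×(7.22)^0.22 = 269 K; P₂ = P₁(V₁/V₂)^n = 1060 kPa.
W = (P₁V₁−P₂V₂)/(n−1) = (94.7×74.4−1060×10.3)/0.22 = -17400 J.
ΔU = nCvΔT = 4.87×20.8×(269−174) = 9590 J.
Q = ΔU + W = -7850 J.
Net over both steps: W = -17400 J, Q = -49600 J, ΔU = -32100 J.

-32100 J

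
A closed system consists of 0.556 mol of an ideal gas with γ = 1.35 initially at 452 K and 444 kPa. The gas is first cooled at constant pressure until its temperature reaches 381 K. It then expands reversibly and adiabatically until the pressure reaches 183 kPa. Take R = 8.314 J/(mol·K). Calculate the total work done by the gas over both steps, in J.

705 J

V₁ = nRT₁/P₁ = 0.556×8.314×452/444 = 4.71 L.
Step 1 — Isobaric: P stays 444 kPa; V/T = const ⇒ T₂ = 381 K, V₂ = 3.97 L.
W = PΔV = 444×(3.97−4.71) kPa·L = -328 J.
ΔU = nCvΔT = 0.556×23.8×(381−452) = -938 J.
Q = ΔU + W = nCpΔT = -1270 J.
State after step 1: P = 444 kPa, V = 3.97 L, T = 381 K.
Step 2 — Adiabatic: T₂/T₁ = (P₂/P₁)^((γ−1)/γ) ⇒ T₂ = 381×(0.412)^0.259 = 303 K; V₂ = 7.65 L.
ΔU = nCvΔT = 0.556×23.8×(303−381) = -1030 J.
Q = 0 for an adiabatic process, so W = −ΔU = 1030 J.
Net over both steps: W = 705 J, Q = -1270 J, ΔU = -1970 J.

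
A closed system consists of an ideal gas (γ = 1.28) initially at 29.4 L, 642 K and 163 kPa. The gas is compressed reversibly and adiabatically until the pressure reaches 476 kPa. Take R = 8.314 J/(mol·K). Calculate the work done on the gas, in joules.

4520 J

n = P₁V₁/(RT₁) = 163×29.4/(8.314×642) = 0.898 mol.
Adiabatic: T₂/T₁ = (P₂/P₁)^((γ−1)/γ) ⇒ T₂ = 642×(2.92)^0.219 = 812 K; V₂ = 12.7 L.
ΔU = nCvΔT = 0.898×29.7×(812−642) = 4520 J.
Q = 0 for an adiabatic process, so W = −ΔU = -4520 J.
Work done on the gas = −W_by = 4520 J.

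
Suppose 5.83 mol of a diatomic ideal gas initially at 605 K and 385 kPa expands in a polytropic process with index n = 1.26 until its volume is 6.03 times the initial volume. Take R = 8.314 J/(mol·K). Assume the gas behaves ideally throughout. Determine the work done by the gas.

42100 J

V₁ = nRT₁/P₁ = 5.83×8.314×605/385 = 76.2 L.
Polytropic n=1.26: T₂ = T₁(V₁/V₂)^(n−1) = 605×(0.166)^0.26 = 379 K; P₂ = P₁(V₁/V₂)^n = 40.0 kPa.
W = (P₁V₁−P₂V₂)/(n−1) = (385×76.2−40.0×459)/0.26 = 42100 J.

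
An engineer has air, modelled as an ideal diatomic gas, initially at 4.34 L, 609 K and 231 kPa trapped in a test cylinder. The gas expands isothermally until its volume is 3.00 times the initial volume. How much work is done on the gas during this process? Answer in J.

-1100 J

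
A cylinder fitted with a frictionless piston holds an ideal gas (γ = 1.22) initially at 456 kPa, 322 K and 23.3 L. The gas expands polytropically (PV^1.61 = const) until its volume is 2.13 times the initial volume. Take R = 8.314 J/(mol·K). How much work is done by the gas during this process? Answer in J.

n = P₁V₁/(RT₁) = 456×23.3/(8.314×322) = 3.97 mol.
Polytropic n=1.61: T₂ = T₁(V₁/V₂)^(n−1) = 322×(0.469)^0.61 = 203 K; P₂ = P₁(V₁/V₂)^n = 135 kPa.
W = (P₁V₁−P₂V₂)/(n−1) = (456×23.3−135×49.6)/0.61 = 6440 J.

6440 J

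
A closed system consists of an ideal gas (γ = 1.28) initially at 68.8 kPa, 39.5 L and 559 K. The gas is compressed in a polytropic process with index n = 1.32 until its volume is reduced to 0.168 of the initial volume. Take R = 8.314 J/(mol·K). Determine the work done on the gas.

n = P₁V₁/(RT₁) = 68.8×39.5/(8.314×559) = 0.585 mol.
Polytropic n=1.32: T₂ = T₁(V₁/V₂)^(n−1) = 559×(5.95)^0.32 = 989 K; P₂ = P₁(V₁/V₂)^n = 725 kPa.
W = (P₁V₁−P₂V₂)/(n−1) = (68.8×39.5−725×6.64)/0.32 = -6540 J.
Work done on the gas = −W_by = 6540 J.

6540 J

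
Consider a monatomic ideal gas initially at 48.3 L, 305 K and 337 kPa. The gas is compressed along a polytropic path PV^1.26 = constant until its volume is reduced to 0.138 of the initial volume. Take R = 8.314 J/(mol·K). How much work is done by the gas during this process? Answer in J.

n = P₁V₁/(RT₁) = 337×48.3/(8.314×305) = 6.42 mol.
Polytropic n=1.26: T₂ = T₁(V₁/V₂)^(n−1) = 305×(7.25)^0.26 = 510 K; P₂ = P₁(V₁/V₂)^n = 4090 kPa.
W = (P₁V₁−P₂V₂)/(n−1) = (337×48.3−4090×6.67)/0.26 = -42200 J.

-42200 J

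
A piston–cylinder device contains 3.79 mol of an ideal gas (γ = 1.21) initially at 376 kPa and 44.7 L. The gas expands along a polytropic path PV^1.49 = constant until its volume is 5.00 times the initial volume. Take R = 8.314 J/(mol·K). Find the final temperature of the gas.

242 K

T₁ = P₁V₁/(nR) = 376×44.7/(3.79×8.314) = 533 K.
Polytropic n=1.49: T₂ = T₁(V₁/V₂)^(n−1) = 533×(0.200)^0.49 = 242 K; P₂ = P₁(V₁/V₂)^n = 34.2 kPa.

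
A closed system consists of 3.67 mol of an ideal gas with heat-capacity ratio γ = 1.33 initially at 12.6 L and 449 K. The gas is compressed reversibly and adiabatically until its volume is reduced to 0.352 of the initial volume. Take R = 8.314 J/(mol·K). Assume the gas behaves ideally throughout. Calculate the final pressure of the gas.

4360 kPa

P₁ = nRT₁/V₁ = 3.67×8.314×449/12.6 = 1090 kPa.
Adiabatic: TV^(γ−1) = const ⇒ T₂ = 449×(2.84)^0.330 = 634 K; PV^γ = const ⇒ P₂ = 4360 kPa.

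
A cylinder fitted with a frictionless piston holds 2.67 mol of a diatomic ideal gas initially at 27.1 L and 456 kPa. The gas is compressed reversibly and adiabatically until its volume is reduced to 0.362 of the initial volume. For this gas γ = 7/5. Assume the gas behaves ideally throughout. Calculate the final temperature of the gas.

T₁ = P₁V₁/(nR) = 456×27.1/(2.67×8.314) = 557 K.
Adiabatic: TV^(γ−1) = const ⇒ T₂ = 557×(2.76)^0.400 = 836 K; PV^γ = const ⇒ P₂ = 1890 kPa.

836 K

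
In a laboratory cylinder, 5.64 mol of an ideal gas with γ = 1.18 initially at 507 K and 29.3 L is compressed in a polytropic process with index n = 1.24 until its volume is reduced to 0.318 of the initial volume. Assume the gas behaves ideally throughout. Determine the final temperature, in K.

667 K

P₁ = nRT₁/V₁ = 5.64×8.314×507/29.3 = 811 kPa.
Polytropic n=1.24: T₂ = T₁(V₁/V₂)^(n−1) = 507×(3.14)^0.24 = 667 K; P₂ = P₁(V₁/V₂)^n = 3360 kPa.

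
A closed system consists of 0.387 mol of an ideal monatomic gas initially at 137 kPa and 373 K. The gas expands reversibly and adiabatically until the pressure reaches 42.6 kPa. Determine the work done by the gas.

V₁ = nRT₁/P₁ = 0.387×8.314×373/137 = 8.76 L.
Adiabatic: T₂/T₁ = (P₂/P₁)^((γ−1)/γ) ⇒ T₂ = 373×(0.311)^0.400 = 234 K; V₂ = 17.7 L.
ΔU = nCvΔT = 0.387×12.5×(234−373) = -672 J.
Q = 0 for an adiabatic process, so W = −ΔU = 672 J.

672 J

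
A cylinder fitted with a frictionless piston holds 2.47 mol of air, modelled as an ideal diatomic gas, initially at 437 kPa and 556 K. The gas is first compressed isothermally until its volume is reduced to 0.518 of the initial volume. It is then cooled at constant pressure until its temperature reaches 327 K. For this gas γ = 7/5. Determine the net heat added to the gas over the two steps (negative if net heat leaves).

-24000 J

V₁ = nRT₁/P₁ = 2.47×8.314×556/437 = 26.1 L.
Step 1 — Isothermal: T stays 556 K; PV = const ⇒ V₂ = 13.5 L, P₂ = 844 kPa.
ΔU = 0 (ideal gas, T constant).
W = nRT ln(V₂/V₁) = 2.47×8.314×556×ln(0.518) = -7510 J.
Q = ΔU + W = -7510 J.
State after step 1: P = 844 kPa, V = 13.5 L, T = 556 K.
Step 2 — Isobaric: P stays 844 kPa; V/T = const ⇒ T₂ = 327 K, V₂ = 7.96 L.
W = PΔV = 844×(7.96−13.5) kPa·L = -4700 J.
ΔU = nCvΔT = 2.47×20.8×(327−556) = -11800 J.
Q = ΔU + W = nCpΔT = -16500 J.
Net over both steps: W = -12200 J, Q = -24000 J, ΔU = -11800 J.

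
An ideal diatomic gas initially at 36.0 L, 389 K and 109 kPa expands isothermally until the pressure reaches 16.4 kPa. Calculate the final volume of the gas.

239 L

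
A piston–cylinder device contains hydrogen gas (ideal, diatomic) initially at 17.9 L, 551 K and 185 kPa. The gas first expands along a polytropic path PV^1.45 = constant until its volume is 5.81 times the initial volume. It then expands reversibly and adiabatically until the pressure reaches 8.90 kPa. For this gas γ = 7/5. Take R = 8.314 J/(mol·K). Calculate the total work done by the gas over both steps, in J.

n = P₁V₁/(RT₁) = 185×17.9/(8.314×551) = 0.723 mol.
Step 1 — Polytropic n=1.45: T₂ = T₁(V₁/V₂)^(n−1) = 551×(0.172)^0.45 = 250 K; P₂ = P₁(V₁/V₂)^n = 14.4 kPa.
W = (P₁V₁−P₂V₂)/(n−1) = (185×17.9−14.4×104)/0.45 = 4030 J.
ΔU = nCvΔT = 0.723×20.8×(250−551) = -4530 J.
Q = ΔU + W = -503 J.
State after step 1: P = 14.4 kPa, V = 104 L, T = 250 K.
Step 2 — Adiabatic: T₂/T₁ = (P₂/P₁)^((γ−1)/γ) ⇒ T₂ = 250×(0.617)^0.286 = 217 K; V₂ = 147 L.
ΔU = nCvΔT = 0.723×20.8×(217−250) = -483 J.
Q = 0 for an adiabatic process, so W = −ΔU = 483 J.
Net over both steps: W = 4510 J, Q = -503 J, ΔU = -5010 J.

4510 J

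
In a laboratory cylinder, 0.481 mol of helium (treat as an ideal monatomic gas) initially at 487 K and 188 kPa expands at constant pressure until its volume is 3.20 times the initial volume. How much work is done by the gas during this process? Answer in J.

V₁ = nRT₁/P₁ = 0.481×8.314×487/188 = 10.4 L.
Isobaric: P stays 188 kPa; V/T = const ⇒ T₂ = 1560 K, V₂ = 33.1 L.
W = PΔV = 188×(33.1−10.4) kPa·L = 4280 J.

4280 J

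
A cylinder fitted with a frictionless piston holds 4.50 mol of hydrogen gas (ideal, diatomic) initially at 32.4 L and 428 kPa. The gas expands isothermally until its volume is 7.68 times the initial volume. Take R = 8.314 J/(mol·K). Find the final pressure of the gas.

T₁ = P₁V₁/(nR) = 428×32.4/(4.50×8.314) = 371 K.
Isothermal: T stays 371 K; PV = const ⇒ V₂ = 249 L, P₂ = 55.7 kPa.

55.7 kPa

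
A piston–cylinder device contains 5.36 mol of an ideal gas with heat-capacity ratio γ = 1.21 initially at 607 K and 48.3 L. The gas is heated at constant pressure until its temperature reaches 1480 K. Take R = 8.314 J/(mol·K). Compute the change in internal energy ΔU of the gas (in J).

185000 J

P₁ = nRT₁/V₁ = 5.36×8.314×607/48.3 = 560 kPa.
Isobaric: P stays 560 kPa; V/T = const ⇒ T₂ = 1480 K, V₂ = 118 L.
For an ideal gas ΔU = nCvΔT with Cv = R/(γ−1) = 39.6 J/(mol·K).
ΔU = 5.36×39.6×(1480−607) = 185000 J.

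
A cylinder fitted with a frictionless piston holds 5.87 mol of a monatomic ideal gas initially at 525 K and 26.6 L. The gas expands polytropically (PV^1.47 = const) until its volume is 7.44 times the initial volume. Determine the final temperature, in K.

P₁ = nRT₁/V₁ = 5.87×8.314×525/26.6 = 963 kPa.
Polytropic n=1.47: T₂ = T₁(V₁/V₂)^(n−1) = 525×(0.134)^0.47 = 204 K; P₂ = P₁(V₁/V₂)^n = 50.4 kPa.

204 K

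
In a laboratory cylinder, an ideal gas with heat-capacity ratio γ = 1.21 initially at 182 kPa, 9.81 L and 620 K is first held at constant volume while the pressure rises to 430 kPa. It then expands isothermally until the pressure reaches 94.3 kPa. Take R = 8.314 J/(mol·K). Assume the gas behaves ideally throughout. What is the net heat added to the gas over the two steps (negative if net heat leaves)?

n = P₁V₁/(RT₁) = 182×9.81/(8.314×620) = 0.346 mol.
Step 1 — Isochoric: V stays 9.81 L; P/T = const ⇒ T₂ = 1460 K, P₂ = 430 kPa.
W = 0 (no volume change).
ΔU = nCvΔT = 0.346×39.6×(1460−620) = 11600 J.
Q = ΔU = 11600 J.
State after step 1: P = 430 kPa, V = 9.81 L, T = 1460 K.
Step 2 — Isothermal: T stays 1460 K; PV = const ⇒ V₂ = 44.7 L, P₂ = 94.3 kPa.
ΔU = 0 (ideal gas, T constant).
W = nRT ln(V₂/V₁) = 0.346×8.314×1460×ln(4.56) = 6400 J.
Q = ΔU + W = 6400 J.
Net over both steps: W = 6400 J, Q = 18000 J, ΔU = 11600 J.

18000 J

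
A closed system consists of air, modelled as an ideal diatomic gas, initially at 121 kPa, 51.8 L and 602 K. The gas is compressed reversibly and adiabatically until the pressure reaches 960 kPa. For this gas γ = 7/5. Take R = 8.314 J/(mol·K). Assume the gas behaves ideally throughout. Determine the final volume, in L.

11.8 L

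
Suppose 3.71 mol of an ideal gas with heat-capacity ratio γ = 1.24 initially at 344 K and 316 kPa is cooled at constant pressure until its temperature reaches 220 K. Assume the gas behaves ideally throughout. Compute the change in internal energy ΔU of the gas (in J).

-15900 J

V₁ = nRT₁/P₁ = 3.71×8.314×344/316 = 33.6 L.
Isobaric: P stays 316 kPa; V/T = const ⇒ T₂ = 220 K, V₂ = 21.5 L.
For an ideal gas ΔU = nCvΔT with Cv = R/(γ−1) = 34.6 J/(mol·K).
ΔU = 3.71×34.6×(220−344) = -15900 J.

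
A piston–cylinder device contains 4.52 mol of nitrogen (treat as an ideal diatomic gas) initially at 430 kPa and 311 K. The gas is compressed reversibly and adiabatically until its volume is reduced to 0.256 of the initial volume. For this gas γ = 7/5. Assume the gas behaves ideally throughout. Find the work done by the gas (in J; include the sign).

-21200 J

V₁ = nRT₁/P₁ = 4.52×8.314×311/430 = 27.2 L.
Adiabatic: TV^(γ−1) = const ⇒ T₂ = 311×(3.91)^0.400 = 536 K; PV^γ = const ⇒ P₂ = 2900 kPa.
ΔU = nCvΔT = 4.52×20.8×(536−311) = 21200 J.
Q = 0 for an adiabatic process, so W = −ΔU = -21200 J.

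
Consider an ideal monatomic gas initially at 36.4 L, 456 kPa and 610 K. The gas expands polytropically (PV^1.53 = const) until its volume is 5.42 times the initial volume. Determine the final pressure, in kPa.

Polytropic n=1.53: T₂ = T₁(V₁/V₂)^(n−1) = 610×(0.185)^0.53 = 249 K; P₂ = P₁(V₁/V₂)^n = 34.4 kPa.

34.4 kPa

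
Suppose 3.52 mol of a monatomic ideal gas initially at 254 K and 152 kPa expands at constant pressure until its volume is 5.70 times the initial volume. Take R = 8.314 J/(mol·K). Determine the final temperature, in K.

1450 K

V₁ = nRT₁/P₁ = 3.52×8.314×254/152 = 48.9 L.
Isobaric: P stays 152 kPa; V/T = const ⇒ T₂ = 1450 K, V₂ = 279 L.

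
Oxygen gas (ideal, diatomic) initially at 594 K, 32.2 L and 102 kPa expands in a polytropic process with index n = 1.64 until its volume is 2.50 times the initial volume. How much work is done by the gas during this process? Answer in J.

2280 J

n = P₁V₁/(RT₁) = 102×32.2/(8.314×594) = 0.665 mol.
Polytropic n=1.64: T₂ = T₁(V₁/V₂)^(n−1) = 594×(0.400)^0.64 = 330 K; P₂ = P₁(V₁/V₂)^n = 22.7 kPa.
W = (P₁V₁−P₂V₂)/(n−1) = (102×32.2−22.7×80.5)/0.64 = 2280 J.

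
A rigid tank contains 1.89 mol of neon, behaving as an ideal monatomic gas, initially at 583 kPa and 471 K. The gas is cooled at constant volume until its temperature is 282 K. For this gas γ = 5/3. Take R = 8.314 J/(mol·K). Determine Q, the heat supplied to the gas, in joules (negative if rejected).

V₁ = nRT₁/P₁ = 1.89×8.314×471/583 = 12.7 L.
Isochoric: V stays 12.7 L; P/T = const ⇒ T₂ = 282 K, P₂ = 349 kPa.
W = 0 (no volume change).
ΔU = nCvΔT = 1.89×12.5×(282−471) = -4450 J.
Q = ΔU = -4450 J.

-4450 J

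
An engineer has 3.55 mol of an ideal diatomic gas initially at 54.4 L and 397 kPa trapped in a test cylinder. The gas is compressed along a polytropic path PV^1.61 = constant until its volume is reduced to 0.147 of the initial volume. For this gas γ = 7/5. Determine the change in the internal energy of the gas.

120000 J

T₁ = P₁V₁/(nR) = 397×54.4/(3.55×8.314) = 732 K.
Polytropic n=1.61: T₂ = T₁(V₁/V₂)^(n−1) = 732×(6.80)^0.61 = 2360 K; P₂ = P₁(V₁/V₂)^n = 8700 kPa.
For an ideal gas ΔU = nCvΔT with Cv = (5/2)R = 20.8 J/(mol·K).
ΔU = 3.55×20.8×(2360−732) = 120000 J.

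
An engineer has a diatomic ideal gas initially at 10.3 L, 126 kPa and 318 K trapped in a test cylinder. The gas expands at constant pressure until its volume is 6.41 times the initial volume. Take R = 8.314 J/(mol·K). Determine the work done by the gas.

7020 J

n = P₁V₁/(RT₁) = 126×10.3/(8.314×318) = 0.491 mol.
Isobaric: P stays 126 kPa; V/T = const ⇒ T₂ = 2040 K, V₂ = 66.0 L.
W = PΔV = 126×(66.0−10.3) kPa·L = 7020 J.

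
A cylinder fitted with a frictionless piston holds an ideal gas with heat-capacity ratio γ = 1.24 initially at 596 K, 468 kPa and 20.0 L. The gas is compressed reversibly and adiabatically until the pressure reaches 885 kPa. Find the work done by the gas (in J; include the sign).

n = P₁V₁/(RT₁) = 468×20.0/(8.314×596) = 1.89 mol.
Adiabatic: T₂/T₁ = (P₂/P₁)^((γ−1)/γ) ⇒ T₂ = 596×(1.89)^0.194 = 674 K; V₂ = 12.0 L.
ΔU = nCvΔT = 1.89×34.6×(674−596) = 5120 J.
Q = 0 for an adiabatic process, so W = −ΔU = -5120 J.

-5120 J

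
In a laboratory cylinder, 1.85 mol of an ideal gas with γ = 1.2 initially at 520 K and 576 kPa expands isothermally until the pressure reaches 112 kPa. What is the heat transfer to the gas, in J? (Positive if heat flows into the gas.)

V₁ = nRT₁/P₁ = 1.85×8.314×520/576 = 13.9 L.
Isothermal: T stays 520 K; PV = const ⇒ V₂ = 71.4 L, P₂ = 112 kPa.
ΔU = 0 (ideal gas, T constant).
W = nRT ln(V₂/V₁) = 1.85×8.314×520×ln(5.14) = 13100 J.
Q = ΔU + W = 13100 J.

13100 J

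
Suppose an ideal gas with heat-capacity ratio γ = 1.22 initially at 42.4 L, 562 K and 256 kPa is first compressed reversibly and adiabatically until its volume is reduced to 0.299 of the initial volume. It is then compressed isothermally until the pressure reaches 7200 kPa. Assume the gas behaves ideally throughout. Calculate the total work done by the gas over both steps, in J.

n = P₁V₁/(RT₁) = 256×42.4/(8.314×562) = 2.32 mol.
Step 1 — Adiabatic: TV^(γ−1) = const ⇒ T₂ = 562×(3.34)^0.220 = 733 K; PV^γ = const ⇒ P₂ = 1120 kPa.
ΔU = nCvΔT = 2.32×37.8×(733−562) = 15000 J.
Q = 0 for an adiabatic process, so W = −ΔU = -15000 J.
State after step 1: P = 1120 kPa, V = 12.7 L, T = 733 K.
Step 2 — Isothermal: T stays 733 K; PV = const ⇒ V₂ = 1.97 L, P₂ = 7200 kPa.
ΔU = 0 (ideal gas, T constant).
W = nRT ln(V₂/V₁) = 2.32×8.314×733×ln(0.155) = -26400 J.
Q = ΔU + W = -26400 J.
Net over both steps: W = -41400 J, Q = -26400 J, ΔU = 15000 J.

-41400 J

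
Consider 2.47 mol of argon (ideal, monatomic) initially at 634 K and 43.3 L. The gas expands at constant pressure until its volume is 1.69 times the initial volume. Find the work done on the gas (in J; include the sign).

-8980 J

P₁ = nRT₁/V₁ = 2.47×8.314×634/43.3 = 301 kPa.
Isobaric: P stays 301 kPa; V/T = const ⇒ T₂ = 1070 K, V₂ = 73.2 L.
W = PΔV = 301×(73.2−43.3) kPa·L = 8980 J.
Work done on the gas = −W_by = -8980 J.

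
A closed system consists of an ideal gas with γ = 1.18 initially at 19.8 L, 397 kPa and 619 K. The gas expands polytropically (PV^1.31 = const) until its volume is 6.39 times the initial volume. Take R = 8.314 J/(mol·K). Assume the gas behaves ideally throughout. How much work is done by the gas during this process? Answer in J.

n = P₁V₁/(RT₁) = 397×19.8/(8.314×619) = 1.53 mol.
Polytropic n=1.31: T₂ = T₁(V₁/V₂)^(n−1) = 619×(0.156)^0.31 = 348 K; P₂ = P₁(V₁/V₂)^n = 35.0 kPa.
W = (P₁V₁−P₂V₂)/(n−1) = (397×19.8−35.0×127)/0.31 = 11100 J.

11100 J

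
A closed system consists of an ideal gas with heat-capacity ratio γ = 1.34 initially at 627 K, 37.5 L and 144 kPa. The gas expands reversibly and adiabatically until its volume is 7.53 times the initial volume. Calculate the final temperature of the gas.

316 K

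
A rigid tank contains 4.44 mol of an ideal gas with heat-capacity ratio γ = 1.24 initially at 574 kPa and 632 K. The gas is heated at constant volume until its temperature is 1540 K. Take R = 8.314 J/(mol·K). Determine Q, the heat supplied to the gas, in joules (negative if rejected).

140000 J

V₁ = nRT₁/P₁ = 4.44×8.314×632/574 = 40.6 L.
Isochoric: V stays 40.6 L; P/T = const ⇒ T₂ = 1540 K, P₂ = 1400 kPa.
W = 0 (no volume change).
ΔU = nCvΔT = 4.44×34.6×(1540−632) = 140000 J.
Q = ΔU = 140000 J.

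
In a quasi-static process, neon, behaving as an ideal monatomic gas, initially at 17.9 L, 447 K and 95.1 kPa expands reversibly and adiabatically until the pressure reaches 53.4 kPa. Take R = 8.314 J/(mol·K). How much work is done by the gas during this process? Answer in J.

526 J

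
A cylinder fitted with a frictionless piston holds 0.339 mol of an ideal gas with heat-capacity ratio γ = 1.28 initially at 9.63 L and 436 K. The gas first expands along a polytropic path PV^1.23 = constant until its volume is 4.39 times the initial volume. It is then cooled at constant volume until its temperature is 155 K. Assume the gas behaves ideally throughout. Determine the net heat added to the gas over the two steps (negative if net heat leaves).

P₁ = nRT₁/V₁ = 0.339×8.314×436/9.63 = 128 kPa.
Step 1 — Polytropic n=1.23: T₂ = T₁(V₁/V₂)^(n−1) = 436×(0.228)^0.23 = 310 K; P₂ = P₁(V₁/V₂)^n = 20.7 kPa.
W = (P₁V₁−P₂V₂)/(n−1) = (128×9.63−20.7×42.3)/0.23 = 1540 J.
ΔU = nCvΔT = 0.339×29.7×(310−436) = -1270 J.
Q = ΔU + W = 275 J.
State after step 1: P = 20.7 kPa, V = 42.3 L, T = 310 K.
Step 2 — Isochoric: V stays 42.3 L; P/T = const ⇒ T₂ = 155 K, P₂ = 10.3 kPa.
W = 0 (no volume change).
ΔU = nCvΔT = 0.339×29.7×(155−310) = -1560 J.
Q = ΔU = -1560 J.
Net over both steps: W = 1540 J, Q = -1290 J, ΔU = -2830 J.

-1290 J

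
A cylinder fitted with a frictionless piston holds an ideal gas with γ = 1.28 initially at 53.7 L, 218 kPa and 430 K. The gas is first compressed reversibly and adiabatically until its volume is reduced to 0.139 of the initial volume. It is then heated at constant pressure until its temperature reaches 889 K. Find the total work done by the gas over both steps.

-27000 J

n = P₁V₁/(RT₁) = 218×53.7/(8.314×430) = 3.27 mol.
Step 1 — Adiabatic: TV^(γ−1) = const ⇒ T₂ = 430×(7.19)^0.280 = 747 K; PV^γ = const ⇒ P₂ = 2730 kPa.
ΔU = nCvΔT = 3.27×29.7×(747−430) = 30800 J.
Q = 0 for an adiabatic process, so W = −ΔU = -30800 J.
State after step 1: P = 2730 kPa, V = 7.46 L, T = 747 K.
Step 2 — Isobaric: P stays 2730 kPa; V/T = const ⇒ T₂ = 889 K, V₂ = 8.88 L.
W = PΔV = 2730×(8.88−7.46) kPa·L = 3860 J.
ΔU = nCvΔT = 3.27×29.7×(889−747) = 13800 J.
Q = ΔU + W = nCpΔT = 17700 J.
Net over both steps: W = -27000 J, Q = 17700 J, ΔU = 44600 J.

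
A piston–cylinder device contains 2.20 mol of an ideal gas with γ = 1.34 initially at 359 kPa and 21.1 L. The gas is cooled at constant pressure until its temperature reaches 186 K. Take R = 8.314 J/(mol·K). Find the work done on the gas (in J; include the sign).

4170 J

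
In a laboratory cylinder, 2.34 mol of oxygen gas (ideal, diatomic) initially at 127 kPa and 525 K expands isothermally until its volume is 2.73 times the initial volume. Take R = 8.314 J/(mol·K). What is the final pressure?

V₁ = nRT₁/P₁ = 2.34×8.314×525/127 = 80.4 L.
Isothermal: T stays 525 K; PV = const ⇒ V₂ = 220 L, P₂ = 46.5 kPa.

46.5 kPa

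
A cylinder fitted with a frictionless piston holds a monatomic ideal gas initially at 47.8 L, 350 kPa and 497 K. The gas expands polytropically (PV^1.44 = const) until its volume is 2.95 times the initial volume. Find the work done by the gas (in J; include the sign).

n = P₁V₁/(RT₁) = 350×47.8/(8.314×497) = 4.05 mol.
Polytropic n=1.44: T₂ = T₁(V₁/V₂)^(n−1) = 497×(0.339)^0.44 = 309 K; P₂ = P₁(V₁/V₂)^n = 73.7 kPa.
W = (P₁V₁−P₂V₂)/(n−1) = (350×47.8−73.7×141)/0.44 = 14400 J.

14400 J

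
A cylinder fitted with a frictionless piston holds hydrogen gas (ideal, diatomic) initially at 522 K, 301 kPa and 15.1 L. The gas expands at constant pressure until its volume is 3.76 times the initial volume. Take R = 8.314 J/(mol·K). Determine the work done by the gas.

n = P₁V₁/(RT₁) = 301×15.1/(8.314×522) = 1.05 mol.
Isobaric: P stays 301 kPa; V/T = const ⇒ T₂ = 1960 K, V₂ = 56.8 L.
W = PΔV = 301×(56.8−15.1) kPa·L = 12500 J.

12500 J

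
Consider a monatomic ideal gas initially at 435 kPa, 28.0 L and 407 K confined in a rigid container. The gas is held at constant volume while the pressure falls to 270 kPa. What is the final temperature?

253 K

Isochoric: V stays 28.0 L; P/T = const ⇒ T₂ = 253 K, P₂ = 270 kPa.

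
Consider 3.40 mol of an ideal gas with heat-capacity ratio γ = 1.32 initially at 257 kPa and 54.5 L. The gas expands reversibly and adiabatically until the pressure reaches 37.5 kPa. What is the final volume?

T₁ = P₁V₁/(nR) = 257×54.5/(3.40×8.314) = 495 K.
Adiabatic: T₂/T₁ = (P₂/P₁)^((γ−1)/γ) ⇒ T₂ = 495×(0.146)^0.242 = 311 K; V₂ = 234 L.

234 L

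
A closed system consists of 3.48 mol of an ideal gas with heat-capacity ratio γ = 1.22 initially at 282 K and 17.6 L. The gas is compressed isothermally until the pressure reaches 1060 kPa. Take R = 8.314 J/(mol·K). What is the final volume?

7.70 L

P₁ = nRT₁/V₁ = 3.48×8.314×282/17.6 = 464 kPa.
Isothermal: T stays 282 K; PV = const ⇒ V₂ = 7.70 L, P₂ = 1060 kPa.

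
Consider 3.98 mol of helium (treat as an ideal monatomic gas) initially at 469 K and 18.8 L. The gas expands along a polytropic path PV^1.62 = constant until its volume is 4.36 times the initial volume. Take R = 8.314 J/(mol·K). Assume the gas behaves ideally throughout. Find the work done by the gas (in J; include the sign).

P₁ = nRT₁/V₁ = 3.98×8.314×469/18.8 = 825 kPa.
Polytropic n=1.62: T₂ = T₁(V₁/V₂)^(n−1) = 469×(0.229)^0.62 = 188 K; P₂ = P₁(V₁/V₂)^n = 76.0 kPa.
W = (P₁V₁−P₂V₂)/(n−1) = (825×18.8−76.0×82.0)/0.62 = 15000 J.

15000 J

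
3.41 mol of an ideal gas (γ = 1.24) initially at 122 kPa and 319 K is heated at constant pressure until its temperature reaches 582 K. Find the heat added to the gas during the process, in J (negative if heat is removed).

38500 J

V₁ = nRT₁/P₁ = 3.41×8.314×319/122 = 74.1 L.
Isobaric: P stays 122 kPa; V/T = const ⇒ T₂ = 582 K, V₂ = 135 L.
W = PΔV = 122×(135−74.1) kPa·L = 7460 J.
ΔU = nCvΔT = 3.41×34.6×(582−319) = 31100 J.
Q = ΔU + W = nCpΔT = 38500 J.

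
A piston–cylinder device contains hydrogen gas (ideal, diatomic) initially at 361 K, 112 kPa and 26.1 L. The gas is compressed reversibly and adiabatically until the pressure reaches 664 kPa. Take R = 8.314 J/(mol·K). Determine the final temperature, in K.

600 K

Adiabatic: T₂/T₁ = (P₂/P₁)^((γ−1)/γ) ⇒ T₂ = 361×(5.93)^0.286 = 600 K; V₂ = 7.32 L.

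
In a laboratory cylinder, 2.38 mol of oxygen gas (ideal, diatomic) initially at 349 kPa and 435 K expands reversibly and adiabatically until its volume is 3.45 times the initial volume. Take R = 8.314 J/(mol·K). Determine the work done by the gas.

8410 J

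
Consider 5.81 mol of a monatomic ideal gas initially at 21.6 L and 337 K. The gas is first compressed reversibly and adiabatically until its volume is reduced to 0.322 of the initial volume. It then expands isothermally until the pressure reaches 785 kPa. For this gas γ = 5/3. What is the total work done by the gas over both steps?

36500 J

P₁ = nRT₁/V₁ = 5.81×8.314×337/21.6 = 754 kPa.
Step 1 — Adiabatic: TV^(γ−1) = const ⇒ T₂ = 337×(3.11)^0.667 = 717 K; PV^γ = const ⇒ P₂ = 4980 kPa.
ΔU = nCvΔT = 5.81×12.5×(717−337) = 27600 J.
Q = 0 for an adiabatic process, so W = −ΔU = -27600 J.
State after step 1: P = 4980 kPa, V = 6.96 L, T = 717 K.
Step 2 — Isothermal: T stays 717 K; PV = const ⇒ V₂ = 44.1 L, P₂ = 785 kPa.
ΔU = 0 (ideal gas, T constant).
W = nRT ln(V₂/V₁) = 5.81×8.314×717×ln(6.35) = 64000 J.
Q = ΔU + W = 64000 J.
Net over both steps: W = 36500 J, Q = 64000 J, ΔU = 27600 J.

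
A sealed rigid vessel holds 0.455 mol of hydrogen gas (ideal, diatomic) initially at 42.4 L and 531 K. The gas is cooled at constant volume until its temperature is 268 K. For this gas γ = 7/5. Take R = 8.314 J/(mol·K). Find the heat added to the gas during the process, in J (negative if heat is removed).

-2490 J

P₁ = nRT₁/V₁ = 0.455×8.314×531/42.4 = 47.4 kPa.
Isochoric: V stays 42.4 L; P/T = const ⇒ T₂ = 268 K, P₂ = 23.9 kPa.
W = 0 (no volume change).
ΔU = nCvΔT = 0.455×20.8×(268−531) = -2490 J.
Q = ΔU = -2490 J.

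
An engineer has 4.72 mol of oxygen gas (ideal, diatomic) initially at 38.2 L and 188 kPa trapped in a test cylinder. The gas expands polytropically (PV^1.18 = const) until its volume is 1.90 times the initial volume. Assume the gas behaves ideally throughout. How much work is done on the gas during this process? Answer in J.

T₁ = P₁V₁/(nR) = 188×38.2/(4.72×8.314) = 183 K.
Polytropic n=1.18: T₂ = T₁(V₁/V₂)^(n−1) = 183×(0.526)^0.18 = 163 K; P₂ = P₁(V₁/V₂)^n = 88.2 kPa.
W = (P₁V₁−P₂V₂)/(n−1) = (188×38.2−88.2×72.6)/0.18 = 4350 J.
Work done on the gas = −W_by = -4350 J.

-4350 J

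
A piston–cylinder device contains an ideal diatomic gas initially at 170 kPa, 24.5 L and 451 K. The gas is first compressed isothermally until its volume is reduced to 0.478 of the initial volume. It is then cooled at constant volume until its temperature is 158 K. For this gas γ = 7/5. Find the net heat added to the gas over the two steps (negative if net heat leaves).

-9840 J

n = P₁V₁/(RT₁) = 170×24.5/(8.314×451) = 1.11 mol.
Step 1 — Isothermal: T stays 451 K; PV = const ⇒ V₂ = 11.7 L, P₂ = 356 kPa.
ΔU = 0 (ideal gas, T constant).
W = nRT ln(V₂/V₁) = 1.11×8.314×451×ln(0.478) = -3070 J.
Q = ΔU + W = -3070 J.
State after step 1: P = 356 kPa, V = 11.7 L, T = 451 K.
Step 2 — Isochoric: V stays 11.7 L; P/T = const ⇒ T₂ = 158 K, P₂ = 125 kPa.
W = 0 (no volume change).
ΔU = nCvΔT = 1.11×20.8×(158−451) = -6760 J.
Q = ΔU = -6760 J.
Net over both steps: W = -3070 J, Q = -9840 J, ΔU = -6760 J.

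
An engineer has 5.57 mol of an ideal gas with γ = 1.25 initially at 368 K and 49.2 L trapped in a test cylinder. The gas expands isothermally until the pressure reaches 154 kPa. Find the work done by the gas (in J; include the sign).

P₁ = nRT₁/V₁ = 5.57×8.314×368/49.2 = 346 kPa.
Isothermal: T stays 368 K; PV = const ⇒ V₂ = 111 L, P₂ = 154 kPa.
W = nRT ln(V₂/V₁) = 5.57×8.314×368×ln(2.25) = 13800 J.

13800 J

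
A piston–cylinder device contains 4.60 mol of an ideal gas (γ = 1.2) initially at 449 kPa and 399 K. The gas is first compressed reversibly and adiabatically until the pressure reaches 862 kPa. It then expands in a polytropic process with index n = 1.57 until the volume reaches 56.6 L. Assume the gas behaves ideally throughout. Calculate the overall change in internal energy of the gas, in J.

V₁ = nRT₁/P₁ = 4.60×8.314×399/449 = 34.0 L.
Step 1 — Adiabatic: T₂/T₁ = (P₂/P₁)^((γ−1)/γ) ⇒ T₂ = 399×(1.92)^0.167 = 445 K; V₂ = 19.7 L.
ΔU = nCvΔT = 4.60×41.6×(445−399) = 8760 J.
Q = 0 for an adiabatic process, so W = −ΔU = -8760 J.
State after step 1: P = 862 kPa, V = 19.7 L, T = 445 K.
Step 2 — Polytropic n=1.57: T₂ = T₁(V₁/V₂)^(n−1) = 445×(0.349)^0.57 = 244 K; P₂ = P₁(V₁/V₂)^n = 165 kPa.
W = (P₁V₁−P₂V₂)/(n−1) = (862×19.7−165×56.6)/0.57 = 13500 J.
ΔU = nCvΔT = 4.60×41.6×(244−445) = -38400 J.
Q = ΔU + W = -24900 J.
Net over both steps: W = 4710 J, Q = -24900 J, ΔU = -29600 J.

-29600 J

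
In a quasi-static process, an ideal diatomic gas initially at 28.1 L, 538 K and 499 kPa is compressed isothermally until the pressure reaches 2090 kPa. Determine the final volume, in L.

6.71 L

Isothermal: T stays 538 K; PV = const ⇒ V₂ = 6.71 L, P₂ = 2090 kPa.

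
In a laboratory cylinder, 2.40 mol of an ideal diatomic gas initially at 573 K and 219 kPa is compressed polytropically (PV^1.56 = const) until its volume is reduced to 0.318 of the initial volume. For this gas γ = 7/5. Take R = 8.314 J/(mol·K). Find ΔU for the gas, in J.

25700 J

V₁ = nRT₁/P₁ = 2.40×8.314×573/219 = 52.2 L.
Polytropic n=1.56: T₂ = T₁(V₁/V₂)^(n−1) = 573×(3.14)^0.56 = 1090 K; P₂ = P₁(V₁/V₂)^n = 1310 kPa.
For an ideal gas ΔU = nCvΔT with Cv = (5/2)R = 20.8 J/(mol·K).
ΔU = 2.40×20.8×(1090−573) = 25700 J.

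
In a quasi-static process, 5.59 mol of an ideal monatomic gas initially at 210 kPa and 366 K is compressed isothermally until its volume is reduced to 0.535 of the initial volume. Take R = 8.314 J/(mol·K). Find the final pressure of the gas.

393 kPa

V₁ = nRT₁/P₁ = 5.59×8.314×366/210 = 81.0 L.
Isothermal: T stays 366 K; PV = const ⇒ V₂ = 43.3 L, P₂ = 393 kPa.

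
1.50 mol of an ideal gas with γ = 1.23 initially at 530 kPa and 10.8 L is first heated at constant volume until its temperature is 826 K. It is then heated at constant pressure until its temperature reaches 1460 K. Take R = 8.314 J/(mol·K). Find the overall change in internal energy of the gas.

T₁ = P₁V₁/(nR) = 530×10.8/(1.50×8.314) = 459 K.
Step 1 — Isochoric: V stays 10.8 L; P/T = const ⇒ T₂ = 826 K, P₂ = 954 kPa.
W = 0 (no volume change).
ΔU = nCvΔT = 1.50×36.1×(826−459) = 19900 J.
Q = ΔU = 19900 J.
State after step 1: P = 954 kPa, V = 10.8 L, T = 826 K.
Step 2 — Isobaric: P stays 954 kPa; V/T = const ⇒ T₂ = 1460 K, V₂ = 19.1 L.
W = PΔV = 954×(19.1−10.8) kPa·L = 7910 J.
ΔU = nCvΔT = 1.50×36.1×(1460−826) = 34400 J.
Q = ΔU + W = nCpΔT = 42300 J.
Net over both steps: W = 7910 J, Q = 62200 J, ΔU = 54300 J.

54300 J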